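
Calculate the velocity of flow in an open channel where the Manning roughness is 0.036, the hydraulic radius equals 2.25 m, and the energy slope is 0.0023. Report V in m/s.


Manning's equation gives V = (1/n) * R^(2/3) * S^(1/2).
First, compute R^(2/3) = 2.25^(2/3) = 1.7171.
Next, S^(1/2) = 0.0023^(1/2) = 0.047958.
Then 1/n = 1/0.036 = 27.78.
V = 27.78 * 1.7171 * 0.047958 = 2.2874 m/s.

2.2874


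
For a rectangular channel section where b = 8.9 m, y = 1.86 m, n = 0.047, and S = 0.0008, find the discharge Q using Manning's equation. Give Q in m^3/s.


For a rectangular channel, the cross-sectional area A = b * y = 8.9 * 1.86 = 16.55 m^2.
The wetted perimeter P = b + 2y = 8.9 + 2*1.86 = 12.62 m.
Hydraulic radius R = A/P = 16.55/12.62 = 1.3117 m.
Velocity V = (1/n)*R^(2/3)*S^(1/2) = (1/0.047)*1.3117^(2/3)*0.0008^(1/2) = 0.7211 m/s.
Discharge Q = A * V = 16.55 * 0.7211 = 11.937 m^3/s.

11.937


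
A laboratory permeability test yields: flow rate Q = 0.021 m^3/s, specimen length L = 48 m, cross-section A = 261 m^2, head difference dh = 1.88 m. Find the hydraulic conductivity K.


From K = Q*L / (A*dh):
Numerator: Q*L = 0.021 * 48 = 1.008.
Denominator: A*dh = 261 * 1.88 = 490.68.
K = 1.008 / 490.68 = 0.002054 m/s.

0.002054


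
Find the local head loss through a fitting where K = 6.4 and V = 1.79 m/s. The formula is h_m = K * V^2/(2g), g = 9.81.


Minor loss formula: h_m = K * V^2/(2g).
V^2 = 1.79^2 = 3.2041.
V^2/(2g) = 3.2041 / 19.62 = 0.1633 m.
h_m = 6.4 * 0.1633 = 1.0452 m.

1.0452


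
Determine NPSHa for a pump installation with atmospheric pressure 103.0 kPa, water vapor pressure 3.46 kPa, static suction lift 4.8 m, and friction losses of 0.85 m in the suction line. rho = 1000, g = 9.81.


NPSHa = p_atm/(rho*g) - z_s - hf_s - p_vap/(rho*g).
p_atm/(rho*g) = 103.0*1000 / (1000*9.81) = 10.499 m.
p_vap/(rho*g) = 3.46*1000 / (1000*9.81) = 0.353 m.
NPSHa = 10.499 - 4.8 - 0.85 - 0.353
      = 4.5 m.

4.5


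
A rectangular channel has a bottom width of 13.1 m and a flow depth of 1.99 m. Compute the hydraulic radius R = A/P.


For a rectangular section:
Flow area A = b * y = 13.1 * 1.99 = 26.07 m^2.
Wetted perimeter P = b + 2y = 13.1 + 2*1.99 = 17.08 m.
Hydraulic radius R = A/P = 26.07 / 17.08 = 1.5263 m.

1.5263


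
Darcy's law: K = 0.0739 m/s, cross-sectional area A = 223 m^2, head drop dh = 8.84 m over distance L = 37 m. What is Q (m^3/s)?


Darcy's law: Q = K * A * i, where i = dh/L.
Hydraulic gradient i = 8.84 / 37 = 0.238919.
Q = 0.0739 * 223 * 0.238919
  = 3.9373 m^3/s.

3.9373


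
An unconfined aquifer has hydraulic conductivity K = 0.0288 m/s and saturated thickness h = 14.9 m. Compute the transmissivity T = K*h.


Transmissivity is defined as T = K * h.
T = 0.0288 * 14.9
  = 0.4291 m^2/s.

0.4291


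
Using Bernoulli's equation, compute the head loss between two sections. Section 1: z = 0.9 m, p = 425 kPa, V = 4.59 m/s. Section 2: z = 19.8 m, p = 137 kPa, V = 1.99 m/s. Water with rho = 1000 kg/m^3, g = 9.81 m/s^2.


Total head at each section: H = z + p/(rho*g) + V^2/(2g).
H1 = 0.9 + 425*1000/(1000*9.81) + 4.59^2/(2*9.81)
   = 0.9 + 43.323 + 1.0738
   = 45.297 m.
H2 = 19.8 + 137*1000/(1000*9.81) + 1.99^2/(2*9.81)
   = 19.8 + 13.965 + 0.2018
   = 33.967 m.
h_L = H1 - H2 = 45.297 - 33.967 = 11.33 m.

11.33


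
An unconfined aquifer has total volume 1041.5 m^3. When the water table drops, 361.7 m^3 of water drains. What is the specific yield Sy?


Specific yield Sy = Volume drained / Total volume.
Sy = 361.7 / 1041.5
   = 0.3473.

0.3473


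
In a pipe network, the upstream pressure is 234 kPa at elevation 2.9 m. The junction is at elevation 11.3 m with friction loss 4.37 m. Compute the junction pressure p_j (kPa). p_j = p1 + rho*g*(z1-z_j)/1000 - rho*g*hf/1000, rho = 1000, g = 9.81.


Junction pressure: p_j = p1 + rho*g*(z1 - z_j)/1000 - rho*g*hf/1000.
Elevation term = 1000*9.81*(2.9 - 11.3)/1000 = -82.404 kPa.
Friction term = 1000*9.81*4.37/1000 = 42.87 kPa.
p_j = 234 + -82.404 - 42.87 = 108.73 kPa.

108.73


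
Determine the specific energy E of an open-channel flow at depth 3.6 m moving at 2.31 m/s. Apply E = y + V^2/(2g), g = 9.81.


Specific energy E = y + V^2/(2g).
Velocity head = V^2/(2g) = 2.31^2 / (2*9.81) = 5.3361 / 19.62 = 0.272 m.
E = 3.6 + 0.272 = 3.872 m.

3.872


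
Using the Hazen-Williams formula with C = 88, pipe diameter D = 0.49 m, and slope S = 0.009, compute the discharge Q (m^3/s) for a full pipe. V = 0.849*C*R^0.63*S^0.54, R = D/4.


For a full circular pipe, R = D/4 = 0.49/4 = 0.1225 m.
V = 0.849 * 88 * 0.1225^0.63 * 0.009^0.54
  = 0.849 * 88 * 0.266395 * 0.078576
  = 1.5639 m/s.
Pipe area A = pi*D^2/4 = pi*0.49^2/4 = 0.1886 m^2.
Q = A * V = 0.1886 * 1.5639 = 0.2949 m^3/s.

0.2949


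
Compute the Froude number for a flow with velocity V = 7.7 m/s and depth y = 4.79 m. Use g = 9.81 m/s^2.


The Froude number is defined as Fr = V / sqrt(g*y).
g*y = 9.81 * 4.79 = 46.9899.
sqrt(g*y) = sqrt(46.9899) = 6.8549.
Fr = 7.7 / 6.8549 = 1.1233.

1.1233


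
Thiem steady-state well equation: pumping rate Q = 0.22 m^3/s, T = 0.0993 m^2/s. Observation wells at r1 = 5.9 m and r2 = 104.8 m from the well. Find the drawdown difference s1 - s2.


Thiem equation: s1 - s2 = Q/(2*pi*T) * ln(r2/r1).
ln(r2/r1) = ln(104.8/5.9) = 2.8771.
Q/(2*pi*T) = 0.22 / (2*pi*0.0993) = 0.22 / 0.6239 = 0.3526.
s1 - s2 = 0.3526 * 2.8771 = 1.0145 m.

1.0145


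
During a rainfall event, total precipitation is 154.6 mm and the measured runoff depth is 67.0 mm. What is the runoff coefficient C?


The runoff coefficient C = runoff depth / rainfall depth.
C = 67.0 / 154.6
  = 0.4334.

0.4334


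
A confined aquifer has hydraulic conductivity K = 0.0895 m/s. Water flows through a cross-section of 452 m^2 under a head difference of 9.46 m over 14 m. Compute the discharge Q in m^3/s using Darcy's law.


Darcy's law: Q = K * A * i, where i = dh/L.
Hydraulic gradient i = 9.46 / 14 = 0.675714.
Q = 0.0895 * 452 * 0.675714
  = 27.3353 m^3/s.

27.3353


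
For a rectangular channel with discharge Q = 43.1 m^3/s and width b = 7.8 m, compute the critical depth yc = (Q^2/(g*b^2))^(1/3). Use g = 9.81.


Using yc = (Q^2 / (g * b^2))^(1/3):
Q^2 = 43.1^2 = 1857.61.
g * b^2 = 9.81 * 7.8^2 = 9.81 * 60.84 = 596.84.
Q^2 / (g*b^2) = 1857.61 / 596.84 = 3.1124.
yc = 3.1124^(1/3) = 1.46 m.

1.46


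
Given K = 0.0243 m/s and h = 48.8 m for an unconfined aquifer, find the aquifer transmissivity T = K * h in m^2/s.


Transmissivity is defined as T = K * h.
T = 0.0243 * 48.8
  = 1.1858 m^2/s.

1.1858


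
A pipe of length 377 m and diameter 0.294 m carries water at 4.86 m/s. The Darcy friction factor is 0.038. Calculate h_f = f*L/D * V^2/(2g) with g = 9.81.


Darcy-Weisbach equation: h_f = f * (L/D) * V^2/(2g).
f * L/D = 0.038 * 377/0.294 = 48.7279.
V^2/(2g) = 4.86^2 / (2*9.81) = 23.6196 / 19.62 = 1.2039 m.
h_f = 48.7279 * 1.2039 = 58.661 m.

58.661


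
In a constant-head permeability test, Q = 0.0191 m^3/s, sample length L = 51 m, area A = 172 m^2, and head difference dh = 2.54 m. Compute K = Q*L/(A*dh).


From K = Q*L / (A*dh):
Numerator: Q*L = 0.0191 * 51 = 0.9741.
Denominator: A*dh = 172 * 2.54 = 436.88.
K = 0.9741 / 436.88 = 0.00223 m/s.

0.00223


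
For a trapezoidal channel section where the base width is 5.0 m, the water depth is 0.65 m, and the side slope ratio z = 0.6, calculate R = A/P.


For a trapezoidal section with side slope z:
A = (b + z*y)*y = (5.0 + 0.6*0.65)*0.65 = 3.503 m^2.
P = b + 2*y*sqrt(1 + z^2) = 5.0 + 2*0.65*sqrt(1 + 0.6^2) = 6.516 m.
R = A/P = 3.503 / 6.516 = 0.5377 m.

0.5377


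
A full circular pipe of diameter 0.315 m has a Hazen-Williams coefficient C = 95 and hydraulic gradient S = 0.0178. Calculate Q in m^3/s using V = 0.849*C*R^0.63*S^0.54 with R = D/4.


For a full circular pipe, R = D/4 = 0.315/4 = 0.0788 m.
V = 0.849 * 95 * 0.0788^0.63 * 0.0178^0.54
  = 0.849 * 95 * 0.201668 * 0.11356
  = 1.8471 m/s.
Pipe area A = pi*D^2/4 = pi*0.315^2/4 = 0.0779 m^2.
Q = A * V = 0.0779 * 1.8471 = 0.1439 m^3/s.

0.1439


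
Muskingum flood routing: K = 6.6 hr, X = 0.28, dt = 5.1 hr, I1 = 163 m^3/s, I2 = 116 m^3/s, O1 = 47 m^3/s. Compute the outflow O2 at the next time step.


Muskingum coefficients:
denom = 2*K*(1-X) + dt = 2*6.6*(1-0.28) + 5.1 = 14.604.
C0 = (dt - 2*K*X)/denom = (5.1 - 2*6.6*0.28)/14.604 = 0.0961.
C1 = (dt + 2*K*X)/denom = (5.1 + 2*6.6*0.28)/14.604 = 0.6023.
C2 = (2*K*(1-X) - dt)/denom = 0.3016.
O2 = C0*I2 + C1*I1 + C2*O1
   = 0.0961*116 + 0.6023*163 + 0.3016*47
   = 123.5 m^3/s.

123.5


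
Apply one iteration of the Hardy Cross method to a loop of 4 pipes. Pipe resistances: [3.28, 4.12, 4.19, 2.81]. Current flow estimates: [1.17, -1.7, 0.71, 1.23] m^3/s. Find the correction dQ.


Numerator terms (r*Q*|Q|): 3.28*1.17*|1.17| = 4.49; 4.12*-1.7*|-1.7| = -11.9068; 4.19*0.71*|0.71| = 2.1122; 2.81*1.23*|1.23| = 4.2512.
Sum of numerator = -1.0534.
Denominator terms (r*|Q|): 3.28*|1.17| = 3.8376; 4.12*|-1.7| = 7.004; 4.19*|0.71| = 2.9749; 2.81*|1.23| = 3.4563.
2 * sum of denominator = 2 * 17.2728 = 34.5456.
dQ = --1.0534 / 34.5456 = 0.0305 m^3/s.

0.0305


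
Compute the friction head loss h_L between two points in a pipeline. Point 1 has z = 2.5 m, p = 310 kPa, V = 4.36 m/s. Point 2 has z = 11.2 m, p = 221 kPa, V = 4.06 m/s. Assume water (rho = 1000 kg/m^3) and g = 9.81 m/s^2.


Total head at each section: H = z + p/(rho*g) + V^2/(2g).
H1 = 2.5 + 310*1000/(1000*9.81) + 4.36^2/(2*9.81)
   = 2.5 + 31.6 + 0.9689
   = 35.069 m.
H2 = 11.2 + 221*1000/(1000*9.81) + 4.06^2/(2*9.81)
   = 11.2 + 22.528 + 0.8401
   = 34.568 m.
h_L = H1 - H2 = 35.069 - 34.568 = 0.501 m.

0.501


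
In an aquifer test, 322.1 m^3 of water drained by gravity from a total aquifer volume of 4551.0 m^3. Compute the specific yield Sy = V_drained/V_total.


Specific yield Sy = Volume drained / Total volume.
Sy = 322.1 / 4551.0
   = 0.0708.

0.0708


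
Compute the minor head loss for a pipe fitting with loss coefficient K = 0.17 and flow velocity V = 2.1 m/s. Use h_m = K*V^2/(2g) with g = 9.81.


Minor loss formula: h_m = K * V^2/(2g).
V^2 = 2.1^2 = 4.41.
V^2/(2g) = 4.41 / 19.62 = 0.2248 m.
h_m = 0.17 * 0.2248 = 0.0382 m.

0.0382


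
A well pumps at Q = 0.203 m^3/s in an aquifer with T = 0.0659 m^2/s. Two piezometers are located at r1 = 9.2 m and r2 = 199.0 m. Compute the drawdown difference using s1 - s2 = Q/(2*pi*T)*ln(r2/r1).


Thiem equation: s1 - s2 = Q/(2*pi*T) * ln(r2/r1).
ln(r2/r1) = ln(199.0/9.2) = 3.0741.
Q/(2*pi*T) = 0.203 / (2*pi*0.0659) = 0.203 / 0.4141 = 0.4903.
s1 - s2 = 0.4903 * 3.0741 = 1.5071 m.

1.5071


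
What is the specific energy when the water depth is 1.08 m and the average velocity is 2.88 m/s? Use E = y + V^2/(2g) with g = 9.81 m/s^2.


Specific energy E = y + V^2/(2g).
Velocity head = V^2/(2g) = 2.88^2 / (2*9.81) = 8.2944 / 19.62 = 0.4228 m.
E = 1.08 + 0.4228 = 1.5028 m.

1.5028


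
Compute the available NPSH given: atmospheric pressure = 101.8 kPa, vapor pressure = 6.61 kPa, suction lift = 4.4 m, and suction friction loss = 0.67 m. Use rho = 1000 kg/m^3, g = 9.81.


NPSHa = p_atm/(rho*g) - z_s - hf_s - p_vap/(rho*g).
p_atm/(rho*g) = 101.8*1000 / (1000*9.81) = 10.377 m.
p_vap/(rho*g) = 6.61*1000 / (1000*9.81) = 0.674 m.
NPSHa = 10.377 - 4.4 - 0.67 - 0.674
      = 4.63 m.

4.63


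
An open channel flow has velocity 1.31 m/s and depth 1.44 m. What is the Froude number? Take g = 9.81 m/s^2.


The Froude number is defined as Fr = V / sqrt(g*y).
g*y = 9.81 * 1.44 = 14.1264.
sqrt(g*y) = sqrt(14.1264) = 3.7585.
Fr = 1.31 / 3.7585 = 0.3485.

0.3485


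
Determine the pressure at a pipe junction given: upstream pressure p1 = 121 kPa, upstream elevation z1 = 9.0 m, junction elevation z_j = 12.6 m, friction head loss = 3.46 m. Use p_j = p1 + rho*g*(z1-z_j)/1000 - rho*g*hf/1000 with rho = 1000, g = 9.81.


Junction pressure: p_j = p1 + rho*g*(z1 - z_j)/1000 - rho*g*hf/1000.
Elevation term = 1000*9.81*(9.0 - 12.6)/1000 = -35.316 kPa.
Friction term = 1000*9.81*3.46/1000 = 33.943 kPa.
p_j = 121 + -35.316 - 33.943 = 51.74 kPa.

51.74


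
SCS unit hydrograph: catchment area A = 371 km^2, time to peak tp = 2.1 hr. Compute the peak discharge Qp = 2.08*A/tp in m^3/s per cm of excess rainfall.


SCS formula: Qp = 2.08 * A / tp.
Qp = 2.08 * 371 / 2.1
   = 771.68 / 2.1
   = 367.47 m^3/s per cm.

367.47


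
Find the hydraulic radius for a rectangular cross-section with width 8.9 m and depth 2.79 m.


For a rectangular section:
Flow area A = b * y = 8.9 * 2.79 = 24.83 m^2.
Wetted perimeter P = b + 2y = 8.9 + 2*2.79 = 14.48 m.
Hydraulic radius R = A/P = 24.83 / 14.48 = 1.7148 m.

1.7148


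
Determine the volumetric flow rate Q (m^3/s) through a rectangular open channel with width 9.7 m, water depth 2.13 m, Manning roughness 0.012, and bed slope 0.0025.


For a rectangular channel, the cross-sectional area A = b * y = 9.7 * 2.13 = 20.66 m^2.
The wetted perimeter P = b + 2y = 9.7 + 2*2.13 = 13.96 m.
Hydraulic radius R = A/P = 20.66/13.96 = 1.48 m.
Velocity V = (1/n)*R^(2/3)*S^(1/2) = (1/0.012)*1.48^(2/3)*0.0025^(1/2) = 5.4113 m/s.
Discharge Q = A * V = 20.66 * 5.4113 = 111.802 m^3/s.

111.802


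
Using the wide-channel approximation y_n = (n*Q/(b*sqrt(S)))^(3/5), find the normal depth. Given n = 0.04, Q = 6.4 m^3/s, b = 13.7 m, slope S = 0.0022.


We use the wide-channel approximation y_n = (n*Q/(b*sqrt(S)))^(3/5).
sqrt(S) = sqrt(0.0022) = 0.046904.
Numerator: n*Q = 0.04 * 6.4 = 0.256.
Denominator: b*sqrt(S) = 13.7 * 0.046904 = 0.642585.
arg = 0.3984.
y_n = 0.3984^(3/5) = 0.5757 m.

0.5757


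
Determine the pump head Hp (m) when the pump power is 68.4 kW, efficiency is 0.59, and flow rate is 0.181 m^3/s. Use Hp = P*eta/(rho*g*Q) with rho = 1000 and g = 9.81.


Pump head formula: Hp = P * eta / (rho * g * Q).
Numerator: P * eta = 68.4 * 1000 * 0.59 = 40356.0 W.
Denominator: rho * g * Q = 1000 * 9.81 * 0.181 = 1775.61.
Hp = 40356.0 / 1775.61 = 22.73 m.

22.73


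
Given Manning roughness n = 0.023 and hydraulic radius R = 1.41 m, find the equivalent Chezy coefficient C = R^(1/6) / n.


The Chezy coefficient relates to Manning's n through C = R^(1/6) / n.
R^(1/6) = 1.41^(1/6) = 1.058936.
C = 1.058936 / 0.023 = 46.04 m^(1/2)/s.

46.04


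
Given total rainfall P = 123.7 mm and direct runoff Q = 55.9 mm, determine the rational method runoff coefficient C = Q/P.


The runoff coefficient C = runoff depth / rainfall depth.
C = 55.9 / 123.7
  = 0.4519.

0.4519


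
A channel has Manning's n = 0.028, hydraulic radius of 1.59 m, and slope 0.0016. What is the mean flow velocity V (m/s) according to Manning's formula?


Manning's equation gives V = (1/n) * R^(2/3) * S^(1/2).
First, compute R^(2/3) = 1.59^(2/3) = 1.3623.
Next, S^(1/2) = 0.0016^(1/2) = 0.04.
Then 1/n = 1/0.028 = 35.71.
V = 35.71 * 1.3623 * 0.04 = 1.9461 m/s.

1.9461


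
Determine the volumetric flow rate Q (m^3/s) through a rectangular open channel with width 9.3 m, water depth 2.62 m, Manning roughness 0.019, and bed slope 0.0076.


For a rectangular channel, the cross-sectional area A = b * y = 9.3 * 2.62 = 24.37 m^2.
The wetted perimeter P = b + 2y = 9.3 + 2*2.62 = 14.54 m.
Hydraulic radius R = A/P = 24.37/14.54 = 1.6758 m.
Velocity V = (1/n)*R^(2/3)*S^(1/2) = (1/0.019)*1.6758^(2/3)*0.0076^(1/2) = 6.4734 m/s.
Discharge Q = A * V = 24.37 * 6.4734 = 157.731 m^3/s.

157.731


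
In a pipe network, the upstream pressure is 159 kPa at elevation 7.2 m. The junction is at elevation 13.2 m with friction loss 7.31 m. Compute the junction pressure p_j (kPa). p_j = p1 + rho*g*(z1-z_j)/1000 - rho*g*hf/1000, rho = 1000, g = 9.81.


Junction pressure: p_j = p1 + rho*g*(z1 - z_j)/1000 - rho*g*hf/1000.
Elevation term = 1000*9.81*(7.2 - 13.2)/1000 = -58.86 kPa.
Friction term = 1000*9.81*7.31/1000 = 71.711 kPa.
p_j = 159 + -58.86 - 71.711 = 28.43 kPa.

28.43


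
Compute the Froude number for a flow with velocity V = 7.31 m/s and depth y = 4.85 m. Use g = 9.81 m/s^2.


The Froude number is defined as Fr = V / sqrt(g*y).
g*y = 9.81 * 4.85 = 47.5785.
sqrt(g*y) = sqrt(47.5785) = 6.8977.
Fr = 7.31 / 6.8977 = 1.0598.

1.0598


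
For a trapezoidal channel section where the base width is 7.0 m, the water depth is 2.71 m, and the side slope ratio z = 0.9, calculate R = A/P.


For a trapezoidal section with side slope z:
A = (b + z*y)*y = (7.0 + 0.9*2.71)*2.71 = 25.58 m^2.
P = b + 2*y*sqrt(1 + z^2) = 7.0 + 2*2.71*sqrt(1 + 0.9^2) = 14.292 m.
R = A/P = 25.58 / 14.292 = 1.7898 m.

1.7898


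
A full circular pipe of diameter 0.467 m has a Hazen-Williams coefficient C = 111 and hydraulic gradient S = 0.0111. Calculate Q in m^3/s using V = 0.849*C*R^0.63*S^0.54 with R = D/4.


For a full circular pipe, R = D/4 = 0.467/4 = 0.1168 m.
V = 0.849 * 111 * 0.1168^0.63 * 0.0111^0.54
  = 0.849 * 111 * 0.258447 * 0.087998
  = 2.1433 m/s.
Pipe area A = pi*D^2/4 = pi*0.467^2/4 = 0.1713 m^2.
Q = A * V = 0.1713 * 2.1433 = 0.3671 m^3/s.

0.3671


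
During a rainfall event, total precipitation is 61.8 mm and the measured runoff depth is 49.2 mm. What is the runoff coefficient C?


The runoff coefficient C = runoff depth / rainfall depth.
C = 49.2 / 61.8
  = 0.7961.

0.7961


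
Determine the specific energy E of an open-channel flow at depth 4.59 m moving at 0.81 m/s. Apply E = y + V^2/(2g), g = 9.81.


Specific energy E = y + V^2/(2g).
Velocity head = V^2/(2g) = 0.81^2 / (2*9.81) = 0.6561 / 19.62 = 0.0334 m.
E = 4.59 + 0.0334 = 4.6234 m.

4.6234


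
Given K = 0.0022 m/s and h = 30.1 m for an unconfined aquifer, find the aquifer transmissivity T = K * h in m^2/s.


Transmissivity is defined as T = K * h.
T = 0.0022 * 30.1
  = 0.0662 m^2/s.

0.0662


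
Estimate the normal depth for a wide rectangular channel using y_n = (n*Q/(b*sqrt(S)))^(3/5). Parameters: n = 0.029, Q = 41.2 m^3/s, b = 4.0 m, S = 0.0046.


We use the wide-channel approximation y_n = (n*Q/(b*sqrt(S)))^(3/5).
sqrt(S) = sqrt(0.0046) = 0.067823.
Numerator: n*Q = 0.029 * 41.2 = 1.1948.
Denominator: b*sqrt(S) = 4.0 * 0.067823 = 0.271292.
arg = 4.4041.
y_n = 4.4041^(3/5) = 2.434 m.

2.434


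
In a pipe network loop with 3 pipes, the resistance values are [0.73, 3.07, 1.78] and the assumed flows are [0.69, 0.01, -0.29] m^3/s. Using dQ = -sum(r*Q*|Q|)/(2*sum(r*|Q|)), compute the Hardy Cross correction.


Numerator terms (r*Q*|Q|): 0.73*0.69*|0.69| = 0.3476; 3.07*0.01*|0.01| = 0.0003; 1.78*-0.29*|-0.29| = -0.1497.
Sum of numerator = 0.1982.
Denominator terms (r*|Q|): 0.73*|0.69| = 0.5037; 3.07*|0.01| = 0.0307; 1.78*|-0.29| = 0.5162.
2 * sum of denominator = 2 * 1.0506 = 2.1012.
dQ = -0.1982 / 2.1012 = -0.0943 m^3/s.

-0.0943


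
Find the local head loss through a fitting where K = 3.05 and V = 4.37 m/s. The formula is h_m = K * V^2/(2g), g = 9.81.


Minor loss formula: h_m = K * V^2/(2g).
V^2 = 4.37^2 = 19.0969.
V^2/(2g) = 19.0969 / 19.62 = 0.9733 m.
h_m = 3.05 * 0.9733 = 2.9687 m.

2.9687


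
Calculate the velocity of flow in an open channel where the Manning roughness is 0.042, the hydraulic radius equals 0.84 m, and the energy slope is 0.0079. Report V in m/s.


Manning's equation gives V = (1/n) * R^(2/3) * S^(1/2).
First, compute R^(2/3) = 0.84^(2/3) = 0.8903.
Next, S^(1/2) = 0.0079^(1/2) = 0.088882.
Then 1/n = 1/0.042 = 23.81.
V = 23.81 * 0.8903 * 0.088882 = 1.884 m/s.

1.884


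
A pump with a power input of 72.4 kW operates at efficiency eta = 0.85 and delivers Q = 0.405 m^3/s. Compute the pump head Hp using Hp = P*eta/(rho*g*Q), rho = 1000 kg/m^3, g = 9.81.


Pump head formula: Hp = P * eta / (rho * g * Q).
Numerator: P * eta = 72.4 * 1000 * 0.85 = 61540.0 W.
Denominator: rho * g * Q = 1000 * 9.81 * 0.405 = 3973.05.
Hp = 61540.0 / 3973.05 = 15.49 m.

15.49


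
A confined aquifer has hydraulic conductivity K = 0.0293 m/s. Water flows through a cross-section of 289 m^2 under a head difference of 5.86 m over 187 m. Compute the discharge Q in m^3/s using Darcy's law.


Darcy's law: Q = K * A * i, where i = dh/L.
Hydraulic gradient i = 5.86 / 187 = 0.031337.
Q = 0.0293 * 289 * 0.031337
  = 0.2654 m^3/s.

0.2654


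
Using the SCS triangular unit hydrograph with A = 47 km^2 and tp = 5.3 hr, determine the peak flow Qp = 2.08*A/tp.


SCS formula: Qp = 2.08 * A / tp.
Qp = 2.08 * 47 / 5.3
   = 97.76 / 5.3
   = 18.45 m^3/s per cm.

18.45


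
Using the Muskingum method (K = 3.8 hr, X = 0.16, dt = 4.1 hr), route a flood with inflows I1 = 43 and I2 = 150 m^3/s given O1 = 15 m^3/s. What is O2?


Muskingum coefficients:
denom = 2*K*(1-X) + dt = 2*3.8*(1-0.16) + 4.1 = 10.484.
C0 = (dt - 2*K*X)/denom = (4.1 - 2*3.8*0.16)/10.484 = 0.2751.
C1 = (dt + 2*K*X)/denom = (4.1 + 2*3.8*0.16)/10.484 = 0.5071.
C2 = (2*K*(1-X) - dt)/denom = 0.2179.
O2 = C0*I2 + C1*I1 + C2*O1
   = 0.2751*150 + 0.5071*43 + 0.2179*15
   = 66.33 m^3/s.

66.33


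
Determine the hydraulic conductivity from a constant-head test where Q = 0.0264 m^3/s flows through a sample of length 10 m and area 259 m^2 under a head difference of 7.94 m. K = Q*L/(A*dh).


From K = Q*L / (A*dh):
Numerator: Q*L = 0.0264 * 10 = 0.264.
Denominator: A*dh = 259 * 7.94 = 2056.46.
K = 0.264 / 2056.46 = 0.000128 m/s.

0.000128


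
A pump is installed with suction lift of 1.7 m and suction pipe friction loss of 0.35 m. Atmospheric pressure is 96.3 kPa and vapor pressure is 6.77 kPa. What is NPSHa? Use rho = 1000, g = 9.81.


NPSHa = p_atm/(rho*g) - z_s - hf_s - p_vap/(rho*g).
p_atm/(rho*g) = 96.3*1000 / (1000*9.81) = 9.817 m.
p_vap/(rho*g) = 6.77*1000 / (1000*9.81) = 0.69 m.
NPSHa = 9.817 - 1.7 - 0.35 - 0.69
      = 7.08 m.

7.08


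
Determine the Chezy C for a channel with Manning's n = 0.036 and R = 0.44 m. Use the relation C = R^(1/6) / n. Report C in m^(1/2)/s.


The Chezy coefficient relates to Manning's n through C = R^(1/6) / n.
R^(1/6) = 0.44^(1/6) = 0.872118.
C = 0.872118 / 0.036 = 24.23 m^(1/2)/s.

24.23


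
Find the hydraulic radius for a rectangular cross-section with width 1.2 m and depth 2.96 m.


For a rectangular section:
Flow area A = b * y = 1.2 * 2.96 = 3.55 m^2.
Wetted perimeter P = b + 2y = 1.2 + 2*2.96 = 7.12 m.
Hydraulic radius R = A/P = 3.55 / 7.12 = 0.4989 m.

0.4989


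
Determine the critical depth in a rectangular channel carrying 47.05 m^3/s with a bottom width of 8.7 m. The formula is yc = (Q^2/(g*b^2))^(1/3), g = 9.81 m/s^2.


Using yc = (Q^2 / (g * b^2))^(1/3):
Q^2 = 47.05^2 = 2213.7.
g * b^2 = 9.81 * 8.7^2 = 9.81 * 75.69 = 742.52.
Q^2 / (g*b^2) = 2213.7 / 742.52 = 2.9813.
yc = 2.9813^(1/3) = 1.4393 m.

1.4393


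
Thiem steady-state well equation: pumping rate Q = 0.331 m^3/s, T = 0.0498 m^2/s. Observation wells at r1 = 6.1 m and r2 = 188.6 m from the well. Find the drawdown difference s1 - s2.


Thiem equation: s1 - s2 = Q/(2*pi*T) * ln(r2/r1).
ln(r2/r1) = ln(188.6/6.1) = 3.4313.
Q/(2*pi*T) = 0.331 / (2*pi*0.0498) = 0.331 / 0.3129 = 1.0578.
s1 - s2 = 1.0578 * 3.4313 = 3.6298 m.

3.6298


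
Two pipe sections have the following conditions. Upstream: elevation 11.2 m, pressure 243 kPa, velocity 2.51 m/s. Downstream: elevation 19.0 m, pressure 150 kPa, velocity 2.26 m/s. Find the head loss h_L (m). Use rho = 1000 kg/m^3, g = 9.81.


Total head at each section: H = z + p/(rho*g) + V^2/(2g).
H1 = 11.2 + 243*1000/(1000*9.81) + 2.51^2/(2*9.81)
   = 11.2 + 24.771 + 0.3211
   = 36.292 m.
H2 = 19.0 + 150*1000/(1000*9.81) + 2.26^2/(2*9.81)
   = 19.0 + 15.291 + 0.2603
   = 34.551 m.
h_L = H1 - H2 = 36.292 - 34.551 = 1.741 m.

1.741


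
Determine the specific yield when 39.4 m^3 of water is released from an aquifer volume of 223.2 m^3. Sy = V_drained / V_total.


Specific yield Sy = Volume drained / Total volume.
Sy = 39.4 / 223.2
   = 0.1765.

0.1765


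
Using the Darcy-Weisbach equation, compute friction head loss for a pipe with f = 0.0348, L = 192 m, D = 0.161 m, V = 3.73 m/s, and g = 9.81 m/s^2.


Darcy-Weisbach equation: h_f = f * (L/D) * V^2/(2g).
f * L/D = 0.0348 * 192/0.161 = 41.5006.
V^2/(2g) = 3.73^2 / (2*9.81) = 13.9129 / 19.62 = 0.7091 m.
h_f = 41.5006 * 0.7091 = 29.429 m.

29.429


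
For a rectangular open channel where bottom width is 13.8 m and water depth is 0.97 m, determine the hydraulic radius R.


For a rectangular section:
Flow area A = b * y = 13.8 * 0.97 = 13.39 m^2.
Wetted perimeter P = b + 2y = 13.8 + 2*0.97 = 15.74 m.
Hydraulic radius R = A/P = 13.39 / 15.74 = 0.8504 m.

0.8504


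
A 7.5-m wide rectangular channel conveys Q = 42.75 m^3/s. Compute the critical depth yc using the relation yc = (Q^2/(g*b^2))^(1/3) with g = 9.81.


Using yc = (Q^2 / (g * b^2))^(1/3):
Q^2 = 42.75^2 = 1827.56.
g * b^2 = 9.81 * 7.5^2 = 9.81 * 56.25 = 551.81.
Q^2 / (g*b^2) = 1827.56 / 551.81 = 3.3119.
yc = 3.3119^(1/3) = 1.4906 m.

1.4906


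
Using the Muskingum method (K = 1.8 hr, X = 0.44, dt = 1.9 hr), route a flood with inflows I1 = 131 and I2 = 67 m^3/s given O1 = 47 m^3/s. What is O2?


Muskingum coefficients:
denom = 2*K*(1-X) + dt = 2*1.8*(1-0.44) + 1.9 = 3.916.
C0 = (dt - 2*K*X)/denom = (1.9 - 2*1.8*0.44)/3.916 = 0.0807.
C1 = (dt + 2*K*X)/denom = (1.9 + 2*1.8*0.44)/3.916 = 0.8897.
C2 = (2*K*(1-X) - dt)/denom = 0.0296.
O2 = C0*I2 + C1*I1 + C2*O1
   = 0.0807*67 + 0.8897*131 + 0.0296*47
   = 123.35 m^3/s.

123.35


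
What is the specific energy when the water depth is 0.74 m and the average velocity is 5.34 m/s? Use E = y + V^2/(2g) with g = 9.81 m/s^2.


Specific energy E = y + V^2/(2g).
Velocity head = V^2/(2g) = 5.34^2 / (2*9.81) = 28.5156 / 19.62 = 1.4534 m.
E = 0.74 + 1.4534 = 2.1934 m.

2.1934


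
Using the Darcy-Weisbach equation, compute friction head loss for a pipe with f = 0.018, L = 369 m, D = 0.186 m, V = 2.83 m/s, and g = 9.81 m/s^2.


Darcy-Weisbach equation: h_f = f * (L/D) * V^2/(2g).
f * L/D = 0.018 * 369/0.186 = 35.7097.
V^2/(2g) = 2.83^2 / (2*9.81) = 8.0089 / 19.62 = 0.4082 m.
h_f = 35.7097 * 0.4082 = 14.577 m.

14.577


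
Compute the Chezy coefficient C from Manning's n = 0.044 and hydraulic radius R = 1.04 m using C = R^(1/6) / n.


The Chezy coefficient relates to Manning's n through C = R^(1/6) / n.
R^(1/6) = 1.04^(1/6) = 1.006558.
C = 1.006558 / 0.044 = 22.88 m^(1/2)/s.

22.88


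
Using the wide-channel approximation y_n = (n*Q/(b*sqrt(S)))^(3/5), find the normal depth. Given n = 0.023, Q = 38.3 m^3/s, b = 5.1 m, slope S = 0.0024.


We use the wide-channel approximation y_n = (n*Q/(b*sqrt(S)))^(3/5).
sqrt(S) = sqrt(0.0024) = 0.04899.
Numerator: n*Q = 0.023 * 38.3 = 0.8809.
Denominator: b*sqrt(S) = 5.1 * 0.04899 = 0.249849.
arg = 3.5257.
y_n = 3.5257^(3/5) = 2.1299 m.

2.1299


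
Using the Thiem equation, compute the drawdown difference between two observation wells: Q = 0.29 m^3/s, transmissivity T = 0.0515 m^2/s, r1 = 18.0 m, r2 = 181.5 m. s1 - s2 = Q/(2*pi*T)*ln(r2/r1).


Thiem equation: s1 - s2 = Q/(2*pi*T) * ln(r2/r1).
ln(r2/r1) = ln(181.5/18.0) = 2.3109.
Q/(2*pi*T) = 0.29 / (2*pi*0.0515) = 0.29 / 0.3236 = 0.8962.
s1 - s2 = 0.8962 * 2.3109 = 2.071 m.

2.071


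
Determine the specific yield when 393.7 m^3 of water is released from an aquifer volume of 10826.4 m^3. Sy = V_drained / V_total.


Specific yield Sy = Volume drained / Total volume.
Sy = 393.7 / 10826.4
   = 0.0364.

0.0364


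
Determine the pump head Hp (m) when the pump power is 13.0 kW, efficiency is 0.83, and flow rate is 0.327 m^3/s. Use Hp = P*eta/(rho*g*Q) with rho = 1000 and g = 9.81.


Pump head formula: Hp = P * eta / (rho * g * Q).
Numerator: P * eta = 13.0 * 1000 * 0.83 = 10790.0 W.
Denominator: rho * g * Q = 1000 * 9.81 * 0.327 = 3207.87.
Hp = 10790.0 / 3207.87 = 3.36 m.

3.36


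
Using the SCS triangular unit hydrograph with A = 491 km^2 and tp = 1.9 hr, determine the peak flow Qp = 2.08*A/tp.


SCS formula: Qp = 2.08 * A / tp.
Qp = 2.08 * 491 / 1.9
   = 1021.28 / 1.9
   = 537.52 m^3/s per cm.

537.52


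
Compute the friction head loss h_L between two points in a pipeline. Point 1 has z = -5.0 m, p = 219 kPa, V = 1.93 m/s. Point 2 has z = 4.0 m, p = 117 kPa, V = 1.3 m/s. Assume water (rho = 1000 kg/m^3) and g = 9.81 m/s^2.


Total head at each section: H = z + p/(rho*g) + V^2/(2g).
H1 = -5.0 + 219*1000/(1000*9.81) + 1.93^2/(2*9.81)
   = -5.0 + 22.324 + 0.1899
   = 17.514 m.
H2 = 4.0 + 117*1000/(1000*9.81) + 1.3^2/(2*9.81)
   = 4.0 + 11.927 + 0.0861
   = 16.013 m.
h_L = H1 - H2 = 17.514 - 16.013 = 1.501 m.

1.501


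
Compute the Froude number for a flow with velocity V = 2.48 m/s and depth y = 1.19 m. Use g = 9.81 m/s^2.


The Froude number is defined as Fr = V / sqrt(g*y).
g*y = 9.81 * 1.19 = 11.6739.
sqrt(g*y) = sqrt(11.6739) = 3.4167.
Fr = 2.48 / 3.4167 = 0.7258.

0.7258


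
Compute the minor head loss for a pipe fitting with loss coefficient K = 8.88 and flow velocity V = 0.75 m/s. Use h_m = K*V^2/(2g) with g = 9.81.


Minor loss formula: h_m = K * V^2/(2g).
V^2 = 0.75^2 = 0.5625.
V^2/(2g) = 0.5625 / 19.62 = 0.0287 m.
h_m = 8.88 * 0.0287 = 0.2546 m.

0.2546


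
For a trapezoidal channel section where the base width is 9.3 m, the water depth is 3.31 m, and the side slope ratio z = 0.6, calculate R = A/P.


For a trapezoidal section with side slope z:
A = (b + z*y)*y = (9.3 + 0.6*3.31)*3.31 = 37.357 m^2.
P = b + 2*y*sqrt(1 + z^2) = 9.3 + 2*3.31*sqrt(1 + 0.6^2) = 17.02 m.
R = A/P = 37.357 / 17.02 = 2.1948 m.

2.1948


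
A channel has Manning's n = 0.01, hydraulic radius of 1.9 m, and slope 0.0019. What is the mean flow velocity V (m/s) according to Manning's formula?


Manning's equation gives V = (1/n) * R^(2/3) * S^(1/2).
First, compute R^(2/3) = 1.9^(2/3) = 1.534.
Next, S^(1/2) = 0.0019^(1/2) = 0.043589.
Then 1/n = 1/0.01 = 100.0.
V = 100.0 * 1.534 * 0.043589 = 6.6867 m/s.

6.6867


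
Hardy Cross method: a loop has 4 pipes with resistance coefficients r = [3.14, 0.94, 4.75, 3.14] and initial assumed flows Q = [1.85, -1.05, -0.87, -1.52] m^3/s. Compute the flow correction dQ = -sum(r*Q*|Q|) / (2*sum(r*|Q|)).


Numerator terms (r*Q*|Q|): 3.14*1.85*|1.85| = 10.7467; 0.94*-1.05*|-1.05| = -1.0364; 4.75*-0.87*|-0.87| = -3.5953; 3.14*-1.52*|-1.52| = -7.2547.
Sum of numerator = -1.1396.
Denominator terms (r*|Q|): 3.14*|1.85| = 5.809; 0.94*|-1.05| = 0.987; 4.75*|-0.87| = 4.1325; 3.14*|-1.52| = 4.7728.
2 * sum of denominator = 2 * 15.7013 = 31.4026.
dQ = --1.1396 / 31.4026 = 0.0363 m^3/s.

0.0363


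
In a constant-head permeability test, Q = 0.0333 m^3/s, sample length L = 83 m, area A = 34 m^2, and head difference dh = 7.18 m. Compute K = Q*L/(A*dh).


From K = Q*L / (A*dh):
Numerator: Q*L = 0.0333 * 83 = 2.7639.
Denominator: A*dh = 34 * 7.18 = 244.12.
K = 2.7639 / 244.12 = 0.011322 m/s.

0.011322


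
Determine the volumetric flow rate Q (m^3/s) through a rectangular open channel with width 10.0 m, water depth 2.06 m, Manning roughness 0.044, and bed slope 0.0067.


For a rectangular channel, the cross-sectional area A = b * y = 10.0 * 2.06 = 20.6 m^2.
The wetted perimeter P = b + 2y = 10.0 + 2*2.06 = 14.12 m.
Hydraulic radius R = A/P = 20.6/14.12 = 1.4589 m.
Velocity V = (1/n)*R^(2/3)*S^(1/2) = (1/0.044)*1.4589^(2/3)*0.0067^(1/2) = 2.393 m/s.
Discharge Q = A * V = 20.6 * 2.393 = 49.295 m^3/s.

49.295


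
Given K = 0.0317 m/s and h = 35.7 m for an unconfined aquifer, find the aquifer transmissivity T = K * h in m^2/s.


Transmissivity is defined as T = K * h.
T = 0.0317 * 35.7
  = 1.1317 m^2/s.

1.1317


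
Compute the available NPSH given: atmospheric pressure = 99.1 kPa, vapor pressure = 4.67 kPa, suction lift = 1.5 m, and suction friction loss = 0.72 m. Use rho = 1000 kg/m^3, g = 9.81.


NPSHa = p_atm/(rho*g) - z_s - hf_s - p_vap/(rho*g).
p_atm/(rho*g) = 99.1*1000 / (1000*9.81) = 10.102 m.
p_vap/(rho*g) = 4.67*1000 / (1000*9.81) = 0.476 m.
NPSHa = 10.102 - 1.5 - 0.72 - 0.476
      = 7.41 m.

7.41


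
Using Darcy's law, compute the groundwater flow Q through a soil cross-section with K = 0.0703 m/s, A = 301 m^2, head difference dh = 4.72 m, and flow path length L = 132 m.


Darcy's law: Q = K * A * i, where i = dh/L.
Hydraulic gradient i = 4.72 / 132 = 0.035758.
Q = 0.0703 * 301 * 0.035758
  = 0.7566 m^3/s.

0.7566


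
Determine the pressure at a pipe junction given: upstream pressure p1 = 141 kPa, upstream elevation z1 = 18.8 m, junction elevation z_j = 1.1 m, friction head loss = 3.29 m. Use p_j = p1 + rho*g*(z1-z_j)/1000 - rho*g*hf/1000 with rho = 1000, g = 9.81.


Junction pressure: p_j = p1 + rho*g*(z1 - z_j)/1000 - rho*g*hf/1000.
Elevation term = 1000*9.81*(18.8 - 1.1)/1000 = 173.637 kPa.
Friction term = 1000*9.81*3.29/1000 = 32.275 kPa.
p_j = 141 + 173.637 - 32.275 = 282.36 kPa.

282.36


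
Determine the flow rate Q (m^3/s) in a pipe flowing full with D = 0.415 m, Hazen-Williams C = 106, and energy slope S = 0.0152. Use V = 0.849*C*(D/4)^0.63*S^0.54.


For a full circular pipe, R = D/4 = 0.415/4 = 0.1037 m.
V = 0.849 * 106 * 0.1037^0.63 * 0.0152^0.54
  = 0.849 * 106 * 0.239923 * 0.104279
  = 2.2516 m/s.
Pipe area A = pi*D^2/4 = pi*0.415^2/4 = 0.1353 m^2.
Q = A * V = 0.1353 * 2.2516 = 0.3046 m^3/s.

0.3046


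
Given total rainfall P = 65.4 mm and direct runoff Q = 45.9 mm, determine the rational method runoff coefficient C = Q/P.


The runoff coefficient C = runoff depth / rainfall depth.
C = 45.9 / 65.4
  = 0.7018.

0.7018


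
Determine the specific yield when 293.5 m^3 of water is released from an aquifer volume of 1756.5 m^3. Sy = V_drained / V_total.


Specific yield Sy = Volume drained / Total volume.
Sy = 293.5 / 1756.5
   = 0.1671.

0.1671


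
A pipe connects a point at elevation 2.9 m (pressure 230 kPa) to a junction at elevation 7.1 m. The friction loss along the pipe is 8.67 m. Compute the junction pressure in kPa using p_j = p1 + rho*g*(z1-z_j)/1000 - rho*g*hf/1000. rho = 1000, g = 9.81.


Junction pressure: p_j = p1 + rho*g*(z1 - z_j)/1000 - rho*g*hf/1000.
Elevation term = 1000*9.81*(2.9 - 7.1)/1000 = -41.202 kPa.
Friction term = 1000*9.81*8.67/1000 = 85.053 kPa.
p_j = 230 + -41.202 - 85.053 = 103.75 kPa.

103.75


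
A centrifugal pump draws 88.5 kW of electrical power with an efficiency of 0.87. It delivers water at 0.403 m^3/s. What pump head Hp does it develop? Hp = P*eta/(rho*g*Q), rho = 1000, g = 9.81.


Pump head formula: Hp = P * eta / (rho * g * Q).
Numerator: P * eta = 88.5 * 1000 * 0.87 = 76995.0 W.
Denominator: rho * g * Q = 1000 * 9.81 * 0.403 = 3953.43.
Hp = 76995.0 / 3953.43 = 19.48 m.

19.48


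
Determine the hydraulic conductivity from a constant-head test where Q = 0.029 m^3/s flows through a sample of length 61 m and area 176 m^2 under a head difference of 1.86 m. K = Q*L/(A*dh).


From K = Q*L / (A*dh):
Numerator: Q*L = 0.029 * 61 = 1.769.
Denominator: A*dh = 176 * 1.86 = 327.36.
K = 1.769 / 327.36 = 0.005404 m/s.

0.005404


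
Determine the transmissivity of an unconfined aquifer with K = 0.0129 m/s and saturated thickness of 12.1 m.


Transmissivity is defined as T = K * h.
T = 0.0129 * 12.1
  = 0.1561 m^2/s.

0.1561


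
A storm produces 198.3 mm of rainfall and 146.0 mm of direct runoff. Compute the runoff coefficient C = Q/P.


The runoff coefficient C = runoff depth / rainfall depth.
C = 146.0 / 198.3
  = 0.7363.

0.7363


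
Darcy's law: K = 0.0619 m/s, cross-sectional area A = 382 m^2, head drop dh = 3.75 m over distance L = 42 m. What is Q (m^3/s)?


Darcy's law: Q = K * A * i, where i = dh/L.
Hydraulic gradient i = 3.75 / 42 = 0.089286.
Q = 0.0619 * 382 * 0.089286
  = 2.1112 m^3/s.

2.1112


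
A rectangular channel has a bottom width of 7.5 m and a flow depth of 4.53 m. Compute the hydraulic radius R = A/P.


For a rectangular section:
Flow area A = b * y = 7.5 * 4.53 = 33.98 m^2.
Wetted perimeter P = b + 2y = 7.5 + 2*4.53 = 16.56 m.
Hydraulic radius R = A/P = 33.98 / 16.56 = 2.0516 m.

2.0516


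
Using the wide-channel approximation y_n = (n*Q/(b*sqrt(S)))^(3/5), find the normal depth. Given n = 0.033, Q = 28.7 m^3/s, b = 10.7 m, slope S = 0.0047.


We use the wide-channel approximation y_n = (n*Q/(b*sqrt(S)))^(3/5).
sqrt(S) = sqrt(0.0047) = 0.068557.
Numerator: n*Q = 0.033 * 28.7 = 0.9471.
Denominator: b*sqrt(S) = 10.7 * 0.068557 = 0.73356.
arg = 1.2911.
y_n = 1.2911^(3/5) = 1.1657 m.

1.1657


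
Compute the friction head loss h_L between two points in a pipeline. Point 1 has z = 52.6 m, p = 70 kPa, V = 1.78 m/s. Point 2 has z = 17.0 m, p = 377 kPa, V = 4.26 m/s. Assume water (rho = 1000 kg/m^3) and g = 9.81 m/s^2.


Total head at each section: H = z + p/(rho*g) + V^2/(2g).
H1 = 52.6 + 70*1000/(1000*9.81) + 1.78^2/(2*9.81)
   = 52.6 + 7.136 + 0.1615
   = 59.897 m.
H2 = 17.0 + 377*1000/(1000*9.81) + 4.26^2/(2*9.81)
   = 17.0 + 38.43 + 0.925
   = 56.355 m.
h_L = H1 - H2 = 59.897 - 56.355 = 3.542 m.

3.542


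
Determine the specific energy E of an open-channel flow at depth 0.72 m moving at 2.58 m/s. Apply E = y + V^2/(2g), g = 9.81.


Specific energy E = y + V^2/(2g).
Velocity head = V^2/(2g) = 2.58^2 / (2*9.81) = 6.6564 / 19.62 = 0.3393 m.
E = 0.72 + 0.3393 = 1.0593 m.

1.0593


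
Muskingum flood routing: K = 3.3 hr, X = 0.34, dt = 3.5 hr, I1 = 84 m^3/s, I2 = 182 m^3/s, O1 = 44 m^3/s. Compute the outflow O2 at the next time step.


Muskingum coefficients:
denom = 2*K*(1-X) + dt = 2*3.3*(1-0.34) + 3.5 = 7.856.
C0 = (dt - 2*K*X)/denom = (3.5 - 2*3.3*0.34)/7.856 = 0.1599.
C1 = (dt + 2*K*X)/denom = (3.5 + 2*3.3*0.34)/7.856 = 0.7312.
C2 = (2*K*(1-X) - dt)/denom = 0.109.
O2 = C0*I2 + C1*I1 + C2*O1
   = 0.1599*182 + 0.7312*84 + 0.109*44
   = 95.31 m^3/s.

95.31


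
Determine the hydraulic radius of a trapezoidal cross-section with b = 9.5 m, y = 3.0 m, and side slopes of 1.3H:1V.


For a trapezoidal section with side slope z:
A = (b + z*y)*y = (9.5 + 1.3*3.0)*3.0 = 40.2 m^2.
P = b + 2*y*sqrt(1 + z^2) = 9.5 + 2*3.0*sqrt(1 + 1.3^2) = 19.341 m.
R = A/P = 40.2 / 19.341 = 2.0785 m.

2.0785


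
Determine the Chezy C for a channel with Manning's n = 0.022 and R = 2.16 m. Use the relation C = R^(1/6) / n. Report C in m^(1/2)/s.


The Chezy coefficient relates to Manning's n through C = R^(1/6) / n.
R^(1/6) = 2.16^(1/6) = 1.136952.
C = 1.136952 / 0.022 = 51.68 m^(1/2)/s.

51.68


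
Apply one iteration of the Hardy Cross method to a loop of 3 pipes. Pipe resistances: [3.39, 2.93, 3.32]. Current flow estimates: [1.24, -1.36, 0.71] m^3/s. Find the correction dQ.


Numerator terms (r*Q*|Q|): 3.39*1.24*|1.24| = 5.2125; 2.93*-1.36*|-1.36| = -5.4193; 3.32*0.71*|0.71| = 1.6736.
Sum of numerator = 1.4667.
Denominator terms (r*|Q|): 3.39*|1.24| = 4.2036; 2.93*|-1.36| = 3.9848; 3.32*|0.71| = 2.3572.
2 * sum of denominator = 2 * 10.5456 = 21.0912.
dQ = -1.4667 / 21.0912 = -0.0695 m^3/s.

-0.0695


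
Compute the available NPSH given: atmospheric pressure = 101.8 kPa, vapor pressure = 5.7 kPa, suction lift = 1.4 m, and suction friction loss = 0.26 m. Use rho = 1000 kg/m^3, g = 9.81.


NPSHa = p_atm/(rho*g) - z_s - hf_s - p_vap/(rho*g).
p_atm/(rho*g) = 101.8*1000 / (1000*9.81) = 10.377 m.
p_vap/(rho*g) = 5.7*1000 / (1000*9.81) = 0.581 m.
NPSHa = 10.377 - 1.4 - 0.26 - 0.581
      = 8.14 m.

8.14


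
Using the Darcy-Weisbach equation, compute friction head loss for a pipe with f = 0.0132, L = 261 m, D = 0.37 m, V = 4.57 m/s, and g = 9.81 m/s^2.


Darcy-Weisbach equation: h_f = f * (L/D) * V^2/(2g).
f * L/D = 0.0132 * 261/0.37 = 9.3114.
V^2/(2g) = 4.57^2 / (2*9.81) = 20.8849 / 19.62 = 1.0645 m.
h_f = 9.3114 * 1.0645 = 9.912 m.

9.912


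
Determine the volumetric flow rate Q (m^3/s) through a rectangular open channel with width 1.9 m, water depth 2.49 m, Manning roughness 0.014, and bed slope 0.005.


For a rectangular channel, the cross-sectional area A = b * y = 1.9 * 2.49 = 4.73 m^2.
The wetted perimeter P = b + 2y = 1.9 + 2*2.49 = 6.88 m.
Hydraulic radius R = A/P = 4.73/6.88 = 0.6876 m.
Velocity V = (1/n)*R^(2/3)*S^(1/2) = (1/0.014)*0.6876^(2/3)*0.005^(1/2) = 3.9349 m/s.
Discharge Q = A * V = 4.73 * 3.9349 = 18.616 m^3/s.

18.616


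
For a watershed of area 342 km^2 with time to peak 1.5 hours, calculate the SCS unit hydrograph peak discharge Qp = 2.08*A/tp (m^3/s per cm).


SCS formula: Qp = 2.08 * A / tp.
Qp = 2.08 * 342 / 1.5
   = 711.36 / 1.5
   = 474.24 m^3/s per cm.

474.24
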